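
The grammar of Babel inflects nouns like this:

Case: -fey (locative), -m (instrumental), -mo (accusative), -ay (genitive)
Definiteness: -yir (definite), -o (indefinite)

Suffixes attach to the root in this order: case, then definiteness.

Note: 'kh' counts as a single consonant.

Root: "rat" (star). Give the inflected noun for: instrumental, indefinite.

ratmo

Attach case instrumental -m → ratm.
Attach definiteness indefinite -o → ratmo.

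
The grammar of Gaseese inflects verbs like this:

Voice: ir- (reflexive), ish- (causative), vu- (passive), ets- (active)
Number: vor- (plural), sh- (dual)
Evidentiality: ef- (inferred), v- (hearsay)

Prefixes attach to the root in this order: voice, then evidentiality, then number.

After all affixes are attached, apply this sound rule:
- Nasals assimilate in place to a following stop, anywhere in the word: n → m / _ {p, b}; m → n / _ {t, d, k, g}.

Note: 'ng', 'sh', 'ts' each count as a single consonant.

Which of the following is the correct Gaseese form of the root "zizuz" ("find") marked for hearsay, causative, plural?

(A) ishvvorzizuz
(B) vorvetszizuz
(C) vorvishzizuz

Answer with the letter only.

Attach voice causative ish- → ishzizuz.
Attach evidentiality hearsay v- → vishzizuz.
Attach number plural vor- → vorvishzizuz.
Nasal assimilation: no change.
So the correct form is vorvishzizuz, option (C).
(B) vorvetszizuz is wrong: it uses active instead of causative for voice.
(A) ishvvorzizuz is wrong: it has the affixes in the wrong order.

C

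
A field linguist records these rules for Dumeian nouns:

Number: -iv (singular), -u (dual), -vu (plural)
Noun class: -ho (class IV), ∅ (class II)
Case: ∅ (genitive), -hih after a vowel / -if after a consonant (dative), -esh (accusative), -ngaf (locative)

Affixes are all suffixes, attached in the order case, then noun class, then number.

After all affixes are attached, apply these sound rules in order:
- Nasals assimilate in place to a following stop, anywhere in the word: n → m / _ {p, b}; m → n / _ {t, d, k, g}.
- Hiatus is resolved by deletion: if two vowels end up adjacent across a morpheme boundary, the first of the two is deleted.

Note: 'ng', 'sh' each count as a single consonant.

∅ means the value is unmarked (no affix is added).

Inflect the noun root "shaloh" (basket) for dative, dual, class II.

shalohifu

Attach case dative -if (after consonant 'h') → shalohif.
noun class = class II: zero marking, form stays shalohif.
Attach number dual -u → shalohifu.
Nasal assimilation: no change.
Vowel deletion: no change.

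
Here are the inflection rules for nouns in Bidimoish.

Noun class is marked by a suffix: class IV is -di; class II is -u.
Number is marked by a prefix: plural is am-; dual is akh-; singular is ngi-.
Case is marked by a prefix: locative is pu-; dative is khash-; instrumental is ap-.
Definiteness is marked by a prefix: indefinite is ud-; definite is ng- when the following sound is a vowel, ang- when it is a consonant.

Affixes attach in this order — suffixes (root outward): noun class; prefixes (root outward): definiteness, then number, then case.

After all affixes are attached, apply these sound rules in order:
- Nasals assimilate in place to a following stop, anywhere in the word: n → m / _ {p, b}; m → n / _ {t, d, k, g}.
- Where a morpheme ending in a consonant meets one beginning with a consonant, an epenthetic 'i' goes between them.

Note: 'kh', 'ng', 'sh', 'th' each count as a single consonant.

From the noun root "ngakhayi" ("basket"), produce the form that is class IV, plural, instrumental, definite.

Attach noun class class IV -di → ngakhayidi.
Attach definiteness definite ang- (before consonant 'ng') → angngakhayidi.
Attach number plural am- → amangngakhayidi.
Attach case instrumental ap- → apamangngakhayidi.
Nasal assimilation: no change.
Apply epenthesis: apamangngakhayidi → apamangingakhayidi.

apamangingakhayidi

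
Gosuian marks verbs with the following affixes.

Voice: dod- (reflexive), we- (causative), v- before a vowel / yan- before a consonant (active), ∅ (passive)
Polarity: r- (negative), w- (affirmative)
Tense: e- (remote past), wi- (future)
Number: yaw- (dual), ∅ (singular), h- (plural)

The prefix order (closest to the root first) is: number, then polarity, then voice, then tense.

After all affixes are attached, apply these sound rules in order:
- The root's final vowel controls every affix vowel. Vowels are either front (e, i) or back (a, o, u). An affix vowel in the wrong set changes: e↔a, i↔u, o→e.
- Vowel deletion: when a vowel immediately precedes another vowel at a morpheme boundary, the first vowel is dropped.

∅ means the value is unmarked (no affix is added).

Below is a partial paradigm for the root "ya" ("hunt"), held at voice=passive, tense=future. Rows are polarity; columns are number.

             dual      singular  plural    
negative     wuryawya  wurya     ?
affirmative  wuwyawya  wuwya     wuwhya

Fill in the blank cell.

Attach number plural h- → hya.
Attach polarity negative r- → rhya.
voice = passive: zero marking, form stays rhya.
Attach tense future wi- → wirhya.
Apply vowel harmony: wirhya → wurhya.
Vowel deletion: no change.

wurhya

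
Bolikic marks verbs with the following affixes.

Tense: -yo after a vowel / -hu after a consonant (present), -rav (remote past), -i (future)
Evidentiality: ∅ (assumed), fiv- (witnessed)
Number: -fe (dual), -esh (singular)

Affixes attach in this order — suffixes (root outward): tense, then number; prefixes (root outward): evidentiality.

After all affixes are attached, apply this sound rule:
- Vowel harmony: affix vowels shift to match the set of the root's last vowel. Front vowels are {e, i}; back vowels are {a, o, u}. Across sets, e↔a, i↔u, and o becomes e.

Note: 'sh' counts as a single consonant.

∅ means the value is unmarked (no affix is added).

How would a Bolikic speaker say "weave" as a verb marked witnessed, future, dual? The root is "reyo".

Attach evidentiality witnessed fiv- → fivreyo.
Attach tense future -i → fivreyoi.
Attach number dual -fe → fivreyoife.
Apply vowel harmony: fivreyoife → fuvreyoufa.

fuvreyoufa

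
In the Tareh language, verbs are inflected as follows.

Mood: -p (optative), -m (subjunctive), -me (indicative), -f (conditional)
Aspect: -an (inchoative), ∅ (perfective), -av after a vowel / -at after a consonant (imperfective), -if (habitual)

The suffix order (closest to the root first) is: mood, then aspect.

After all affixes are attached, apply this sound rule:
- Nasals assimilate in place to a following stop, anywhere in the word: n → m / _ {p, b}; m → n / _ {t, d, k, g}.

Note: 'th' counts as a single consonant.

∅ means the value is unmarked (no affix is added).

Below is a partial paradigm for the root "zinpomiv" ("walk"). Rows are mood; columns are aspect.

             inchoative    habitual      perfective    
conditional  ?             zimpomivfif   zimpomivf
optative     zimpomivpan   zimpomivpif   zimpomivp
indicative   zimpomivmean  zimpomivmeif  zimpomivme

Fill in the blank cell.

Attach mood conditional -f → zinpomivf.
Attach aspect inchoative -an → zinpomivfan.
Apply nasal assimilation: zinpomivfan → zimpomivfan.

zimpomivfan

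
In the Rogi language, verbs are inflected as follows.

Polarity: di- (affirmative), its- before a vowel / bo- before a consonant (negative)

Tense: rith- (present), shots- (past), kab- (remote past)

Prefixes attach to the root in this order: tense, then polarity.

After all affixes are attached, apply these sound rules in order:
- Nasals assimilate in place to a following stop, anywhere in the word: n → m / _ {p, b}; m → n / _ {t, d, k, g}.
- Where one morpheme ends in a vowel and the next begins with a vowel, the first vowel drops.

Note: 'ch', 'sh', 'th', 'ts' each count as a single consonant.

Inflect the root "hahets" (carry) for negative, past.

Attach tense past shots- → shotshahets.
Attach polarity negative bo- (before consonant 'sh') → boshotshahets.
Nasal assimilation: no change.
Vowel deletion: no change.

boshotshahets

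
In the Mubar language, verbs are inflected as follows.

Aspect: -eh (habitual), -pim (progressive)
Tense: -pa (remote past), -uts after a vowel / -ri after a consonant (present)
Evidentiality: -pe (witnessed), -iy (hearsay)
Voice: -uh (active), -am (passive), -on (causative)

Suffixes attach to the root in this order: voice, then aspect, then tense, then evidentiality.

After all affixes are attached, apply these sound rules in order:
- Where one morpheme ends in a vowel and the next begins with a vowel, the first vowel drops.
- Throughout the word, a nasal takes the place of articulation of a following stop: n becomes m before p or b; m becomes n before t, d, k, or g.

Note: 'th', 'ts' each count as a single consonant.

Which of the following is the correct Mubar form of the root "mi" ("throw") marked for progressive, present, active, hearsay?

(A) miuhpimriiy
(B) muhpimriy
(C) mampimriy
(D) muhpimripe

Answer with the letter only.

B

Attach voice active -uh → miuh.
Attach aspect progressive -pim → miuhpim.
Attach tense present -ri (after consonant 'm') → miuhpimri.
Attach evidentiality hearsay -iy → miuhpimriiy.
Apply vowel deletion: miuhpimriiy → muhpimriy.
Nasal assimilation: no change.
So the correct form is muhpimriy, option (B).
(C) mampimriy is wrong: it uses passive instead of active for voice.
(A) miuhpimriiy is wrong: it fails to apply the sound rule(s).
(D) muhpimripe is wrong: it uses witnessed instead of hearsay for evidentiality.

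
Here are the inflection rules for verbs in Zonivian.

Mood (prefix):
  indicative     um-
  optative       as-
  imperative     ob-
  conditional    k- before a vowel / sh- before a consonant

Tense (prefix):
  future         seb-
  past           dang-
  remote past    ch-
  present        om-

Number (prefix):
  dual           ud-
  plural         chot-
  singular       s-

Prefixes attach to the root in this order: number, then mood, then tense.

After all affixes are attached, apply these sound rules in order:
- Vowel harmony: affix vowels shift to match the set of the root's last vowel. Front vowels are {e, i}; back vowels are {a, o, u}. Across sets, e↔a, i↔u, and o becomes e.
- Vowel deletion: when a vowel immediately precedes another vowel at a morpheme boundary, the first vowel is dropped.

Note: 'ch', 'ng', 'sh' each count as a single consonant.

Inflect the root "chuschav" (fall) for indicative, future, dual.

Attach number dual ud- → udchuschav.
Attach mood indicative um- → umudchuschav.
Attach tense future seb- → sebumudchuschav.
Apply vowel harmony: sebumudchuschav → sabumudchuschav.
Vowel deletion: no change.

sabumudchuschav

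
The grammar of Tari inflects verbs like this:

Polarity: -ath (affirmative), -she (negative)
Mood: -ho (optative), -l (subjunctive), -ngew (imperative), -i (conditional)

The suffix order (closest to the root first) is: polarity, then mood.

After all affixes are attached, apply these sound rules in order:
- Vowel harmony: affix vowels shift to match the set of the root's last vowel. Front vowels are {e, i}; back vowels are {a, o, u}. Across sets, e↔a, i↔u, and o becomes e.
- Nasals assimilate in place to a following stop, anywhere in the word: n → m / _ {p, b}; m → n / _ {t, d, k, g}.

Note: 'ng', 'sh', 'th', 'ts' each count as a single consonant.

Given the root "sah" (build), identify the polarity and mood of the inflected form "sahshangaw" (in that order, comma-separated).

Segment: sah-she-ngew.
polarity: -she → negative.
mood: -ngew → imperative.

negative, imperative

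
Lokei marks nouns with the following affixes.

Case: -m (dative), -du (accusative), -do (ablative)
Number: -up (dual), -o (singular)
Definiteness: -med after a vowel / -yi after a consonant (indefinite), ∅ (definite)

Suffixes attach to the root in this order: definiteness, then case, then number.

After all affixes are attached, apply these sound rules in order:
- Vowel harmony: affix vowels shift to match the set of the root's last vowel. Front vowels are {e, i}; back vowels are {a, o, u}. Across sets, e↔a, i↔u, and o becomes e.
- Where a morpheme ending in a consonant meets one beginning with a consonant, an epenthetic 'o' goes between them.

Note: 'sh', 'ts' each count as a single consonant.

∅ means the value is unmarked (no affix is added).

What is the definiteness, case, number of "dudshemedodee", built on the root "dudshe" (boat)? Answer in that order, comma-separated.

indefinite, ablative, singular

Segment: dudshe-med-do-o.
definiteness: -med/yi → indefinite.
case: -do → ablative.
number: -o → singular.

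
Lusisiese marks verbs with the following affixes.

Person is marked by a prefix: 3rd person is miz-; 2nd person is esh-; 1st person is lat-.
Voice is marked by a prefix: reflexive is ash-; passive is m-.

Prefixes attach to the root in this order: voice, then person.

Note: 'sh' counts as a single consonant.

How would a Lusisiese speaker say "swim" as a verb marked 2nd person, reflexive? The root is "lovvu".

eshashlovvu

Attach voice reflexive ash- → ashlovvu.
Attach person 2nd person esh- → eshashlovvu.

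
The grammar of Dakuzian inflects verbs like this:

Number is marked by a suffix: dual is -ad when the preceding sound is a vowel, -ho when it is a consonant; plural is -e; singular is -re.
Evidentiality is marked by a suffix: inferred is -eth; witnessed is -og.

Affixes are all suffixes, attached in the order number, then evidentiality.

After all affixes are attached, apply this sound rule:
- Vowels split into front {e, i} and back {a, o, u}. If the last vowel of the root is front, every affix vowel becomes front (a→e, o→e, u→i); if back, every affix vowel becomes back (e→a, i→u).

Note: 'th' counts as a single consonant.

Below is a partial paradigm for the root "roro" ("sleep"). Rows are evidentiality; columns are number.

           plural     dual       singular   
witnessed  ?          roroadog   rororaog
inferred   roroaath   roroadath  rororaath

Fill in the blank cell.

roroaog

Attach number plural -e → roroe.
Attach evidentiality witnessed -og → roroeog.
Apply vowel harmony: roroeog → roroaog.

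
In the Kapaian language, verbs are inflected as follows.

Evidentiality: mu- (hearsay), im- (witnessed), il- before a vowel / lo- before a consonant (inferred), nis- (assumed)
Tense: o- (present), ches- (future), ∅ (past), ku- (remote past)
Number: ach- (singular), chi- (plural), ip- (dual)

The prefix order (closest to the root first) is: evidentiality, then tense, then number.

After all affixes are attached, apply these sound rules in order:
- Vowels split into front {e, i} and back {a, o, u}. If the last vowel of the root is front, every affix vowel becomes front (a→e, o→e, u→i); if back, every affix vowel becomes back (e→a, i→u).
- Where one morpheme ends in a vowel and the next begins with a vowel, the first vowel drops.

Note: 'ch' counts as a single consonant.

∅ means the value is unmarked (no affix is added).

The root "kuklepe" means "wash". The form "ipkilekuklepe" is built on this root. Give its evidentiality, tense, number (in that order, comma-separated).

Segment: ip-ku-lo-kuklepe.
evidentiality: il/lo- → inferred.
tense: ku- → remote past.
number: ip- → dual.

inferred, remote past, dual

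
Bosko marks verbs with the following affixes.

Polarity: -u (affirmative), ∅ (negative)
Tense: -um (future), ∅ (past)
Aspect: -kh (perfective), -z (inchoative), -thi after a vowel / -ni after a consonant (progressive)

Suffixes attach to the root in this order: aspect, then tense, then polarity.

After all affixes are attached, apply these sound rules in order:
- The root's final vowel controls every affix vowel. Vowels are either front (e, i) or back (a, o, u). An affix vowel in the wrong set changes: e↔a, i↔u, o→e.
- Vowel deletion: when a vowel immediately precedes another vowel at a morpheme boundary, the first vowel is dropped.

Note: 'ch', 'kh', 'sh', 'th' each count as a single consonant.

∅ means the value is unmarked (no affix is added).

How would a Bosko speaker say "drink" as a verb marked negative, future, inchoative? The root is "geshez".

Attach aspect inchoative -z → geshezz.
Attach tense future -um → geshezzum.
polarity = negative: zero marking, form stays geshezzum.
Apply vowel harmony: geshezzum → geshezzim.
Vowel deletion: no change.

geshezzim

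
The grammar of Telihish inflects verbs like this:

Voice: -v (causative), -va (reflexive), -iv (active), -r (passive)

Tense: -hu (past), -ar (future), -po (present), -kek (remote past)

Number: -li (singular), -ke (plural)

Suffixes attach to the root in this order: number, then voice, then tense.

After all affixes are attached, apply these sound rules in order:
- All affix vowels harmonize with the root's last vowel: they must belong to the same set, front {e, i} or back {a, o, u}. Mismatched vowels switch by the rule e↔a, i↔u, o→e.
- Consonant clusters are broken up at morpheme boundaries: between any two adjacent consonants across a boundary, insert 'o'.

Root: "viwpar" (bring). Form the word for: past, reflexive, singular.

viwparoluvahu

Attach number singular -li → viwparli.
Attach voice reflexive -va → viwparliva.
Attach tense past -hu → viwparlivahu.
Apply vowel harmony: viwparlivahu → viwparluvahu.
Apply epenthesis: viwparluvahu → viwparoluvahu.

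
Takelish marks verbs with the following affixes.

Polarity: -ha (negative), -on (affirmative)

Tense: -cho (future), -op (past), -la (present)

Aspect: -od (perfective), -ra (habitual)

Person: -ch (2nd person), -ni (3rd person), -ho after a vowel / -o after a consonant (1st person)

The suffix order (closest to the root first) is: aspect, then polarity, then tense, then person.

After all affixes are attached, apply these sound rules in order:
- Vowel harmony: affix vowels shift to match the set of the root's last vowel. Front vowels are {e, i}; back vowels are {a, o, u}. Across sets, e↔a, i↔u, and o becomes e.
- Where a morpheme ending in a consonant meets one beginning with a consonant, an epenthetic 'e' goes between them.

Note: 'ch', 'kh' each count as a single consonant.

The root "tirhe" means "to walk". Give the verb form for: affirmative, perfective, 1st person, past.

Attach aspect perfective -od → tirheod.
Attach polarity affirmative -on → tirheodon.
Attach tense past -op → tirheodonop.
Attach person 1st person -o (after consonant 'p') → tirheodonopo.
Apply vowel harmony: tirheodonopo → tirheedenepe.
Epenthesis: no change.

tirheedenepe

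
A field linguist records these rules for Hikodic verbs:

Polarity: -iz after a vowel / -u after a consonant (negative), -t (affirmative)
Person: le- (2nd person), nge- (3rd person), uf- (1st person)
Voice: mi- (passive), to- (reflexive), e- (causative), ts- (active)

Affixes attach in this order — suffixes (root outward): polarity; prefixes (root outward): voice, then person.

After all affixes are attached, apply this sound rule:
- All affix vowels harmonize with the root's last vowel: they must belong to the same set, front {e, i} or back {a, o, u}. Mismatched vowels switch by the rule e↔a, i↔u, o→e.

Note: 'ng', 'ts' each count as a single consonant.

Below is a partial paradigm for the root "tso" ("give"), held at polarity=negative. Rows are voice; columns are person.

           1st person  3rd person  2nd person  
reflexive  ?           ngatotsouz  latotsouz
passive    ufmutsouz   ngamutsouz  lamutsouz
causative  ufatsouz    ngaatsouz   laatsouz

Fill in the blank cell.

Attach voice reflexive to- → totso.
Attach polarity negative -iz (after vowel 'o') → totsoiz.
Attach person 1st person uf- → uftotsoiz.
Apply vowel harmony: uftotsoiz → uftotsouz.

uftotsouz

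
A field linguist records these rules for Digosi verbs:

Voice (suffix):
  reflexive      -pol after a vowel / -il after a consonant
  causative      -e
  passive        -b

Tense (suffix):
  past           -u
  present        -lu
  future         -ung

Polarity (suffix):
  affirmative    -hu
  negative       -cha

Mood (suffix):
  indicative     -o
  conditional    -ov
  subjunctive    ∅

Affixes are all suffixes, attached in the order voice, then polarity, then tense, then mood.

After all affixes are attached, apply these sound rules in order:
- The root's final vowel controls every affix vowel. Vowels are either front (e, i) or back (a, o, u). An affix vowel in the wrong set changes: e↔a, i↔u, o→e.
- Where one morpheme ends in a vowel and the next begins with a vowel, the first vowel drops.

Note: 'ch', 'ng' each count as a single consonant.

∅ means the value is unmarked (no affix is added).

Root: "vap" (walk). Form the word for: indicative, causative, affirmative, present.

vapahulo

Attach voice causative -e → vape.
Attach polarity affirmative -hu → vapehu.
Attach tense present -lu → vapehulu.
Attach mood indicative -o → vapehuluo.
Apply vowel harmony: vapehuluo → vapahuluo.
Apply vowel deletion: vapahuluo → vapahulo.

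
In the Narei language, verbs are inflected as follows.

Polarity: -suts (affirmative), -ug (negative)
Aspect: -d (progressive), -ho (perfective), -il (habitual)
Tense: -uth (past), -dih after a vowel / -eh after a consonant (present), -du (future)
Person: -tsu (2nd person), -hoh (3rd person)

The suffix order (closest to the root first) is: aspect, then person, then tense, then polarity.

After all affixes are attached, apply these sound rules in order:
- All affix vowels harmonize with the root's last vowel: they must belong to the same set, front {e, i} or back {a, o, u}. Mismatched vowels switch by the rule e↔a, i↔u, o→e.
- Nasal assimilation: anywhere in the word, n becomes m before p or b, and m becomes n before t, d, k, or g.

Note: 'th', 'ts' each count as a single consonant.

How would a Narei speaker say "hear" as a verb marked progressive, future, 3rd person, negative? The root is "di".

Attach aspect progressive -d → did.
Attach person 3rd person -hoh → didhoh.
Attach tense future -du → didhohdu.
Attach polarity negative -ug → didhohduug.
Apply vowel harmony: didhohduug → didhehdiig.
Nasal assimilation: no change.

didhehdiig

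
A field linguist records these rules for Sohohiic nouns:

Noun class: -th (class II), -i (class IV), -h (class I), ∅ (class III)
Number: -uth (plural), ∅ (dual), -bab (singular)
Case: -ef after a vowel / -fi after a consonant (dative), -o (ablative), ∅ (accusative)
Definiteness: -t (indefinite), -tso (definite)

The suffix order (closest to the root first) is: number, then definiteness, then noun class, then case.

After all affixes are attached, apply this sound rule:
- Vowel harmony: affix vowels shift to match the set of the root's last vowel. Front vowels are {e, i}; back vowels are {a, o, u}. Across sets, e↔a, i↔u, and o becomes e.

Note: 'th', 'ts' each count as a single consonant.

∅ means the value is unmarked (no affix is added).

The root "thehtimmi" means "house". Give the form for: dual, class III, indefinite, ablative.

number = dual: zero marking, form stays thehtimmi.
Attach definiteness indefinite -t → thehtimmit.
noun class = class III: zero marking, form stays thehtimmit.
Attach case ablative -o → thehtimmito.
Apply vowel harmony: thehtimmito → thehtimmite.

thehtimmite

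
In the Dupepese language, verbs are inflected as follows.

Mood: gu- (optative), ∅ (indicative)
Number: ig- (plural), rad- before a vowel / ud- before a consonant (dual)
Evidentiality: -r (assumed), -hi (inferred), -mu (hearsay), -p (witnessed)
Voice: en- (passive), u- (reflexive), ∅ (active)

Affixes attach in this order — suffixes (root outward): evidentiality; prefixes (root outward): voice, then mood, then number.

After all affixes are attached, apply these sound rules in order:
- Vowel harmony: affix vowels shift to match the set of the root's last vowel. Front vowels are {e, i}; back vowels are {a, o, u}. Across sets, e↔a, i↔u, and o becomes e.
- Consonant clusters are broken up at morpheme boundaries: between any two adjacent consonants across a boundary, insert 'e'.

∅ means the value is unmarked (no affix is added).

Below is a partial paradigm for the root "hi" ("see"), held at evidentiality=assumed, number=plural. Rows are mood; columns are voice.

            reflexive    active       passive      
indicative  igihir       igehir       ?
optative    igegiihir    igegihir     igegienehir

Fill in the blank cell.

igenehir

Attach voice passive en- → enhi.
Attach evidentiality assumed -r → enhir.
mood = indicative: zero marking, form stays enhir.
Attach number plural ig- → igenhir.
Vowel harmony: no change.
Apply epenthesis: igenhir → igenehir.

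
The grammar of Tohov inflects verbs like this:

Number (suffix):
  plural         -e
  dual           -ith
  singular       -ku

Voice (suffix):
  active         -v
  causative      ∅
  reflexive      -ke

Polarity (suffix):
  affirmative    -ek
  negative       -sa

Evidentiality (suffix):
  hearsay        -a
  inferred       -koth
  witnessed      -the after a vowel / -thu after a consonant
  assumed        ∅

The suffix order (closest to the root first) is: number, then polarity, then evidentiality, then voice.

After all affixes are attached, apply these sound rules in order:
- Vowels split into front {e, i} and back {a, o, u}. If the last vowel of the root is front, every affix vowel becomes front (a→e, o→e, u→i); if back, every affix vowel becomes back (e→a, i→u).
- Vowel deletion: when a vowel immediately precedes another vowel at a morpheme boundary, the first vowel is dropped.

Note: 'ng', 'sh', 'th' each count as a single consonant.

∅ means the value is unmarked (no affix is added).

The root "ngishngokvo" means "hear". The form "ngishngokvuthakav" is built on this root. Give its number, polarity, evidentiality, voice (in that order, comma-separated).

Segment: ngishngokvo-ith-ek-a-v.
number: -ith → dual.
polarity: -ek → affirmative.
evidentiality: -a → hearsay.
voice: -v → active.

dual, affirmative, hearsay, active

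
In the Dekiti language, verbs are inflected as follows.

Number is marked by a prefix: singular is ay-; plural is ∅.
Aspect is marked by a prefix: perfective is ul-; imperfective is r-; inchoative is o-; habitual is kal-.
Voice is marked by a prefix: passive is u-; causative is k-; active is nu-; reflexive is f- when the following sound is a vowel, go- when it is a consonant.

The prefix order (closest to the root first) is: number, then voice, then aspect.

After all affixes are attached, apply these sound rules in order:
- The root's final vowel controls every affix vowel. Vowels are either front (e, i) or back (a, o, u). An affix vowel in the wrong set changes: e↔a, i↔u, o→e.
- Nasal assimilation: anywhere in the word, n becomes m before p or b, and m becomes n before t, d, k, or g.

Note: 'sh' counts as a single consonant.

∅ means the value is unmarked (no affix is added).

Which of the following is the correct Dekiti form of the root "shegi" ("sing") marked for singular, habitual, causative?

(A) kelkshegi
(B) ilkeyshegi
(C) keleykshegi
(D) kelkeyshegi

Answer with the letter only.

Attach number singular ay- → ayshegi.
Attach voice causative k- → kayshegi.
Attach aspect habitual kal- → kalkayshegi.
Apply vowel harmony: kalkayshegi → kelkeyshegi.
Nasal assimilation: no change.
So the correct form is kelkeyshegi, option (D).
(B) ilkeyshegi is wrong: it uses perfective instead of habitual for aspect.
(A) kelkshegi is wrong: it uses plural instead of singular for number.
(C) keleykshegi is wrong: it has the affixes in the wrong order.

D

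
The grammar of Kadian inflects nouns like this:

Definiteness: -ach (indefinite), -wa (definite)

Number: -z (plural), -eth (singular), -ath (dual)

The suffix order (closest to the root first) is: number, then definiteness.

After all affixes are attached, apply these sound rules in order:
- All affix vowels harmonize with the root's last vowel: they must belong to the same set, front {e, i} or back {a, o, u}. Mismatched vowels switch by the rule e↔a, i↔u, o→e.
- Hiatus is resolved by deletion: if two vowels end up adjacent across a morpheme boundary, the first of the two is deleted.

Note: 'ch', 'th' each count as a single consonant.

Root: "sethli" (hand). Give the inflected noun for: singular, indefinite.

Attach number singular -eth → sethlieth.
Attach definiteness indefinite -ach → sethliethach.
Apply vowel harmony: sethliethach → sethliethech.
Apply vowel deletion: sethliethech → sethlethech.

sethlethech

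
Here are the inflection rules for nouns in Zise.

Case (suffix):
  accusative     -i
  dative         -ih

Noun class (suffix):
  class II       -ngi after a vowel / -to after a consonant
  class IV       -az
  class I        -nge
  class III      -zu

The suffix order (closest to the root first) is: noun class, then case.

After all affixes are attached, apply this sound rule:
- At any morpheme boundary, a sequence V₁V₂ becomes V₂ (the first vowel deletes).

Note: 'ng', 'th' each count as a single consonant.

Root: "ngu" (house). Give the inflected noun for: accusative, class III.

Attach noun class class III -zu → nguzu.
Attach case accusative -i → nguzui.
Apply vowel deletion: nguzui → nguzi.

nguzi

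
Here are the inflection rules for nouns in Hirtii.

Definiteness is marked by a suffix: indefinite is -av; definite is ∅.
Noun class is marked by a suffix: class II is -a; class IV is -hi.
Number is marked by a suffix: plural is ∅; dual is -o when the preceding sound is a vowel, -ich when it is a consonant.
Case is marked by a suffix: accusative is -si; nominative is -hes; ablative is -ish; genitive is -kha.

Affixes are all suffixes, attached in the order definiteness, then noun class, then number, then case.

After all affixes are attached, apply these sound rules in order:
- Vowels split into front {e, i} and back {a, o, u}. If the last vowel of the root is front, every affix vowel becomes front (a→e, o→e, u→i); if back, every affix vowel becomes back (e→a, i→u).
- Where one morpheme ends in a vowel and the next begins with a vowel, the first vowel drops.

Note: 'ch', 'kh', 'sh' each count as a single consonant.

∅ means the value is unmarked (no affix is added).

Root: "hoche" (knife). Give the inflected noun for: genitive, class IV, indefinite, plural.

hochevhikhe

Attach definiteness indefinite -av → hocheav.
Attach noun class class IV -hi → hocheavhi.
number = plural: zero marking, form stays hocheavhi.
Attach case genitive -kha → hocheavhikha.
Apply vowel harmony: hocheavhikha → hocheevhikhe.
Apply vowel deletion: hocheevhikhe → hochevhikhe.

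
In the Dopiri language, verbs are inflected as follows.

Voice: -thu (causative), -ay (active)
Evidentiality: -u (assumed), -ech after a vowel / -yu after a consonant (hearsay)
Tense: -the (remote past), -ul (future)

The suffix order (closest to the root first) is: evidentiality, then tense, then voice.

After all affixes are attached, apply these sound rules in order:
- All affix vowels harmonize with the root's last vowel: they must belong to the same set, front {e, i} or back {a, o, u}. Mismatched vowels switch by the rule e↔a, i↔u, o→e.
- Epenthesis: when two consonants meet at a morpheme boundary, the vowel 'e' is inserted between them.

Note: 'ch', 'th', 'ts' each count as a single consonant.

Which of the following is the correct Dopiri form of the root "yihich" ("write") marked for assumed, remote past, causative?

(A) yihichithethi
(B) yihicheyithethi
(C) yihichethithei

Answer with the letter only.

Attach evidentiality assumed -u → yihichu.
Attach tense remote past -the → yihichuthe.
Attach voice causative -thu → yihichuthethu.
Apply vowel harmony: yihichuthethu → yihichithethi.
Epenthesis: no change.
So the correct form is yihichithethi, option (A).
(C) yihichethithei is wrong: it has the affixes in the wrong order.
(B) yihicheyithethi is wrong: it uses hearsay instead of assumed for evidentiality.

A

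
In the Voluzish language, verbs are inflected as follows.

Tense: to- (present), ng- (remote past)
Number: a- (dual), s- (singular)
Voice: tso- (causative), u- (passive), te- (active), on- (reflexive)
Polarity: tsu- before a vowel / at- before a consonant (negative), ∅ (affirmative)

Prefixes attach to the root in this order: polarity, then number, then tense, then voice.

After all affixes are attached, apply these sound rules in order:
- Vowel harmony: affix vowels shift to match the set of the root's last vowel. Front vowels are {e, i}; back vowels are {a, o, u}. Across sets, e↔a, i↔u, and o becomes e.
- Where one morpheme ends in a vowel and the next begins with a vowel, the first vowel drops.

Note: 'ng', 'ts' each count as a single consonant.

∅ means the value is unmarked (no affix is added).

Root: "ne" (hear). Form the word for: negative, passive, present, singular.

itesetne

Attach polarity negative at- (before consonant 'n') → atne.
Attach number singular s- → satne.
Attach tense present to- → tosatne.
Attach voice passive u- → utosatne.
Apply vowel harmony: utosatne → itesetne.
Vowel deletion: no change.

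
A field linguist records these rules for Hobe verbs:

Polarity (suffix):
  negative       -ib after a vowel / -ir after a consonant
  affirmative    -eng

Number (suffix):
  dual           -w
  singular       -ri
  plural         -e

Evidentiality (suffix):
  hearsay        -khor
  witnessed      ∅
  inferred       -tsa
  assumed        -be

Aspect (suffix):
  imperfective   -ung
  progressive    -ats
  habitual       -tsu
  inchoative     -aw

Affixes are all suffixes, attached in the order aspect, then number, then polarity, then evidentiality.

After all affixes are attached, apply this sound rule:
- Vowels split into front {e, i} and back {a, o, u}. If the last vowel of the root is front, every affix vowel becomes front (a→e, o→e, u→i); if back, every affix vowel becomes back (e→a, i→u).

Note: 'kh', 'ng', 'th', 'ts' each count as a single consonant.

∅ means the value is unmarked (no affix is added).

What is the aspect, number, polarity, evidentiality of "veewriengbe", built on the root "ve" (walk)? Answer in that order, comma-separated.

inchoative, singular, affirmative, assumed

Segment: ve-aw-ri-eng-be.
aspect: -aw → inchoative.
number: -ri → singular.
polarity: -eng → affirmative.
evidentiality: -be → assumed.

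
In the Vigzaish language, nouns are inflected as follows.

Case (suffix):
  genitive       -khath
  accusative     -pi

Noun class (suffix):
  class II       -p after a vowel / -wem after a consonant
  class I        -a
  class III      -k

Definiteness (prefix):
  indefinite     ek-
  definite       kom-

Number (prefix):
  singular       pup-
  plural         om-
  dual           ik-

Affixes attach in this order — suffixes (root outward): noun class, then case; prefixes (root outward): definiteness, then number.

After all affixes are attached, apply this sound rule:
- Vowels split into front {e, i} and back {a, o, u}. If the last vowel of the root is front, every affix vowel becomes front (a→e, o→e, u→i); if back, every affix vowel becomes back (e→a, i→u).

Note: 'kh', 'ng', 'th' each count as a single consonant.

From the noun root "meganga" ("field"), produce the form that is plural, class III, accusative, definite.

Attach definiteness definite kom- → kommeganga.
Attach noun class class III -k → kommegangak.
Attach case accusative -pi → kommegangakpi.
Attach number plural om- → omkommegangakpi.
Apply vowel harmony: omkommegangakpi → omkommegangakpu.

omkommegangakpu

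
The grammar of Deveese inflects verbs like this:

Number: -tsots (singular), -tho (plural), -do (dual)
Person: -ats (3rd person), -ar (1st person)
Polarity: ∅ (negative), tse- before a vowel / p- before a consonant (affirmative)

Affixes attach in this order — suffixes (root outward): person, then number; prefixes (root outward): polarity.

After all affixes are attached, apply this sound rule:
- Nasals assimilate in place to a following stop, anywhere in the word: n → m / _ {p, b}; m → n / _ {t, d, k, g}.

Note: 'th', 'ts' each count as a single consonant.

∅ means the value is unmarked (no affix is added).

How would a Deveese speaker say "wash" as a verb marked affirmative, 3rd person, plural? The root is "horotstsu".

Attach person 3rd person -ats → horotstsuats.
Attach polarity affirmative p- (before consonant 'h') → phorotstsuats.
Attach number plural -tho → phorotstsuatstho.
Nasal assimilation: no change.

phorotstsuatstho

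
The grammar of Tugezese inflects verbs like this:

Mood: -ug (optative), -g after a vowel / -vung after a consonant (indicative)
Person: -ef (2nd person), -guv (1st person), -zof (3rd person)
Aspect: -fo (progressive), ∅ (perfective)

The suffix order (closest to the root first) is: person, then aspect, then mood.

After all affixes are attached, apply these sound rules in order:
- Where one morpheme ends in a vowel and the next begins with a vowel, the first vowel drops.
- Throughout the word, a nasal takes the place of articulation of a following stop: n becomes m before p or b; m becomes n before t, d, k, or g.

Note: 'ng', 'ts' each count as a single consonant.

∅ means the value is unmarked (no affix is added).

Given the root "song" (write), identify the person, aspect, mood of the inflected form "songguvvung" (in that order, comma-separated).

Segment: song-guv-vung.
person: -guv → 1st person.
aspect: ∅ → perfective.
mood: -g/vung → indicative.

1st person, perfective, indicative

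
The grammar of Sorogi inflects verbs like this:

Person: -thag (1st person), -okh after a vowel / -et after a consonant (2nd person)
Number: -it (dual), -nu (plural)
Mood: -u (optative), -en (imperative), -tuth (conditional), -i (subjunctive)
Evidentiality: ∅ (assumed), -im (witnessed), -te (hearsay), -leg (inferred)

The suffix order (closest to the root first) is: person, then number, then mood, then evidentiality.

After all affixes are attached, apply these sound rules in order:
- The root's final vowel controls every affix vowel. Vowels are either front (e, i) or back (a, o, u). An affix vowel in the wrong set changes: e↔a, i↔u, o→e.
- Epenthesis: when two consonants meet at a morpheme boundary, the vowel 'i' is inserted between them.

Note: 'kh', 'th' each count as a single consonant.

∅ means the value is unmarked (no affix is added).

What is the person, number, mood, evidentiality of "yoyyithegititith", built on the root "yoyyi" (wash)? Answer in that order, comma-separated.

Segment: yoyyi-thag-it-tuth.
person: -thag → 1st person.
number: -it → dual.
mood: -tuth → conditional.
evidentiality: ∅ → assumed.

1st person, dual, conditional, assumed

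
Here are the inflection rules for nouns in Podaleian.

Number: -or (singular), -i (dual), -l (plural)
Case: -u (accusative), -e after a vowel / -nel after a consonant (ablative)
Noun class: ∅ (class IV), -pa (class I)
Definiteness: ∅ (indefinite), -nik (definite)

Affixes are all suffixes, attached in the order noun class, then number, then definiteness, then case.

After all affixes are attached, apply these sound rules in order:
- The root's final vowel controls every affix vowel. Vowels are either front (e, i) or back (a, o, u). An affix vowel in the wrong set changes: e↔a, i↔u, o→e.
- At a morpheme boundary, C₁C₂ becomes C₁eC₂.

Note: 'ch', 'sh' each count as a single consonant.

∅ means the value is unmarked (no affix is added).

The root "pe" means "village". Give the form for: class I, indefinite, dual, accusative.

pepeii

Attach noun class class I -pa → pepa.
Attach number dual -i → pepai.
definiteness = indefinite: zero marking, form stays pepai.
Attach case accusative -u → pepaiu.
Apply vowel harmony: pepaiu → pepeii.
Epenthesis: no change.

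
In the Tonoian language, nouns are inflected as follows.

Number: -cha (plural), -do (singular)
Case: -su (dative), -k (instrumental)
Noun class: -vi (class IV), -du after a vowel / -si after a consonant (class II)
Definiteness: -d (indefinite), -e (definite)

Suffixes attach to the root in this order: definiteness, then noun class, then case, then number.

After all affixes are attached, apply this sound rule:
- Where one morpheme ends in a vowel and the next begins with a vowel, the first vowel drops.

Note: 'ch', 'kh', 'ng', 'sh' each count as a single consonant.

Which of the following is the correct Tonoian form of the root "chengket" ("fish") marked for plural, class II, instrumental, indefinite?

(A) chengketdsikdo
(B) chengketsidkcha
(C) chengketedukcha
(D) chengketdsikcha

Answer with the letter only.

D

Attach definiteness indefinite -d → chengketd.
Attach noun class class II -si (after consonant 'd') → chengketdsi.
Attach case instrumental -k → chengketdsik.
Attach number plural -cha → chengketdsikcha.
Vowel deletion: no change.
So the correct form is chengketdsikcha, option (D).
(B) chengketsidkcha is wrong: it has the affixes in the wrong order.
(A) chengketdsikdo is wrong: it uses singular instead of plural for number.
(C) chengketedukcha is wrong: it uses definite instead of indefinite for definiteness.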